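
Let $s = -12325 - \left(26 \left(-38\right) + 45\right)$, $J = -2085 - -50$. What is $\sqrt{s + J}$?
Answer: $i \sqrt{13417} \approx 115.83 i$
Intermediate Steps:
$J = -2035$ ($J = -2085 + 50 = -2035$)
$s = -11382$ ($s = -12325 - \left(-988 + 45\right) = -12325 - -943 = -12325 + 943 = -11382$)
$\sqrt{s + J} = \sqrt{-11382 - 2035} = \sqrt{-13417} = i \sqrt{13417}$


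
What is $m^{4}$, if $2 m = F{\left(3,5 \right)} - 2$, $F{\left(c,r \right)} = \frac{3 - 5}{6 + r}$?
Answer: $\frac{20736}{14641} \approx 1.4163$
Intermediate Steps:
$F{\left(c,r \right)} = - \frac{2}{6 + r}$
$m = - \frac{12}{11}$ ($m = \frac{- \frac{2}{6 + 5} - 2}{2} = \frac{- \frac{2}{11} - 2}{2} = \frac{1}{2} \left(- \frac{24}{11}\right) = - \frac{12}{11} \approx -1.0909$)
$m^{4} = \left(- \frac{12}{11}\right)^{4} = \frac{20736}{14641}$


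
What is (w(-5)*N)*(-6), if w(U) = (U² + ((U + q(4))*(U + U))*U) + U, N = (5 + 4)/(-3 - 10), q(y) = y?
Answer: -1620/13 ≈ -124.62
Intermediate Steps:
N = -9/13 (N = 9/(-13) = 9*(-1/13) = -9/13 ≈ -0.69231)
w(U) = U + U² + 2*U²*(4 + U) (w(U) = (U² + ((U + 4)*(U + U))*U) + U = (U² + ((4 + U)*(2*U))*U) + U = (U² + (2*U*(4 + U))*U) + U = (U² + 2*U²*(4 + U)) + U = U + U² + 2*U²*(4 + U))
(w(-5)*N)*(-6) = (-5*(1 + 2*(-5)² + 9*(-5))*(-9/13))*(-6) = (-5*(1 + 2*25 - 45)*(-9/13))*(-6) = (-5*(1 + 50 - 45)*(-9/13))*(-6) = (-5*6*(-9/13))*(-6) = -30*(-9/13)*(-6) = (270/13)*(-6) = -1620/13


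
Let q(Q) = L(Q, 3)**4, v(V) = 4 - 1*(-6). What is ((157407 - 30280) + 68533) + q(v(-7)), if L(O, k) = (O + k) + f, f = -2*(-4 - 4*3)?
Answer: 4296285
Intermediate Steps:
v(V) = 10 (v(V) = 4 + 6 = 10)
f = 32 (f = -2*(-4 - 12) = -2*(-16) = 32)
L(O, k) = 32 + O + k (L(O, k) = (O + k) + 32 = 32 + O + k)
q(Q) = (35 + Q)**4 (q(Q) = (32 + Q + 3)**4 = (35 + Q)**4)
((157407 - 30280) + 68533) + q(v(-7)) = ((157407 - 30280) + 68533) + (35 + 10)**4 = (127127 + 68533) + 45**4 = 195660 + 4100625 = 4296285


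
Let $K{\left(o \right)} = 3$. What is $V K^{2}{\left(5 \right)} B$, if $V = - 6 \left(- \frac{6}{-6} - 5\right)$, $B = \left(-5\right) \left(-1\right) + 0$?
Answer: $1080$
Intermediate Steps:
$B = 5$ ($B = 5 + 0 = 5$)
$V = 24$ ($V = - 6 \left(\left(-6\right) \left(- \frac{1}{6}\right) - 5\right) = - 6 \left(1 - 5\right) = \left(-6\right) \left(-4\right) = 24$)
$V K^{2}{\left(5 \right)} B = 24 \cdot 3^{2} \cdot 5 = 24 \cdot 9 \cdot 5 = 216 \cdot 5 = 1080$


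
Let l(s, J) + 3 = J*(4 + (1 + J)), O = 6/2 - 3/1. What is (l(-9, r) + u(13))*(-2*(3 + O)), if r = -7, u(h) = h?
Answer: -144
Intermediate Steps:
O = 0 (O = 6*(½) - 3*1 = 3 - 3 = 0)
l(s, J) = -3 + J*(5 + J) (l(s, J) = -3 + J*(4 + (1 + J)) = -3 + J*(5 + J))
(l(-9, r) + u(13))*(-2*(3 + O)) = ((-3 + (-7)² + 5*(-7)) + 13)*(-2*(3 + 0)) = ((-3 + 49 - 35) + 13)*(-2*3) = (11 + 13)*(-6) = 24*(-6) = -144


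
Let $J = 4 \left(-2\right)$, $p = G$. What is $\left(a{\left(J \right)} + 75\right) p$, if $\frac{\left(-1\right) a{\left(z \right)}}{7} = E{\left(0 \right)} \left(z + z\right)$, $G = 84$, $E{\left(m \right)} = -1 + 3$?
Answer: $25116$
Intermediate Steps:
$E{\left(m \right)} = 2$
$p = 84$
$J = -8$
$a{\left(z \right)} = - 28 z$ ($a{\left(z \right)} = - 7 \cdot 2 \left(z + z\right) = - 7 \cdot 2 \cdot 2 z = - 7 \cdot 4 z = - 28 z$)
$\left(a{\left(J \right)} + 75\right) p = \left(\left(-28\right) \left(-8\right) + 75\right) 84 = \left(224 + 75\right) 84 = 299 \cdot 84 = 25116$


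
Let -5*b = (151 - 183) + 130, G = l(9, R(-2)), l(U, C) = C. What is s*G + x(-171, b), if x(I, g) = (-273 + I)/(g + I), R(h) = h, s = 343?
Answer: -651538/953 ≈ -683.67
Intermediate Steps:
G = -2
b = -98/5 (b = -((151 - 183) + 130)/5 = -(-32 + 130)/5 = -⅕*98 = -98/5 ≈ -19.600)
x(I, g) = (-273 + I)/(I + g)
s*G + x(-171, b) = 343*(-2) + (-273 - 171)/(-171 - 98/5) = -686 - 444/(-953/5) = -686 - 5/953*(-444) = -686 + 2220/953 = -651538/953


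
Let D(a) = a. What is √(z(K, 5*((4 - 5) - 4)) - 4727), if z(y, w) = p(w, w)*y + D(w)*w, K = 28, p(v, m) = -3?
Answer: I*√4186 ≈ 64.699*I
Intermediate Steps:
z(y, w) = w² - 3*y (z(y, w) = -3*y + w*w = -3*y + w² = w² - 3*y)
√(z(K, 5*((4 - 5) - 4)) - 4727) = √(((5*((4 - 5) - 4))² - 3*28) - 4727) = √(((5*(-1 - 4))² - 84) - 4727) = √(((5*(-5))² - 84) - 4727) = √(((-25)² - 84) - 4727) = √((625 - 84) - 4727) = √(541 - 4727) = √(-4186) = I*√4186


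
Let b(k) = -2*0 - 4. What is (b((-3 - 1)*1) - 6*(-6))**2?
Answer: 1024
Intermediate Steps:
b(k) = -4 (b(k) = 0 - 4 = -4)
(b((-3 - 1)*1) - 6*(-6))**2 = (-4 - 6*(-6))**2 = (-4 + 36)**2 = 32**2 = 1024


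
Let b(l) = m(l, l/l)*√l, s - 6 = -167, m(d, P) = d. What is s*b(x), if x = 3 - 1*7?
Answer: 1288*I ≈ 1288.0*I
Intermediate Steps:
x = -4 (x = 3 - 7 = -4)
s = -161 (s = 6 - 167 = -161)
b(l) = l^(3/2) (b(l) = l*√l = l^(3/2))
s*b(x) = -(-1288)*I = 1288*I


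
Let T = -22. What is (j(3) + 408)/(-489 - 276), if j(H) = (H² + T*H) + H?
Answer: -118/255 ≈ -0.46275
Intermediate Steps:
j(H) = H² - 21*H (j(H) = (H² - 22*H) + H = H² - 21*H)
(j(3) + 408)/(-489 - 276) = (3*(-21 + 3) + 408)/(-489 - 276) = (3*(-18) + 408)/(-765) = (-54 + 408)*(-1/765) = 354*(-1/765) = -118/255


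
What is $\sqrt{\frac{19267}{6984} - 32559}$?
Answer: $\frac{7 i \sqrt{900210634}}{1164} \approx 180.43 i$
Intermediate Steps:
$\sqrt{\frac{19267}{6984} - 32559} = \sqrt{- \frac{227372789}{6984}} = \frac{7 i \sqrt{900210634}}{1164}$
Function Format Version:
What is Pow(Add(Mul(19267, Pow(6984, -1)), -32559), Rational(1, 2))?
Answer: Mul(Rational(7, 1164), I, Pow(900210634, Rational(1, 2))) ≈ Mul(180.43, I)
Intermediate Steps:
Pow(Add(Mul(19267, Pow(6984, -1)), -32559), Rational(1, 2)) = Pow(Add(Mul(19267, Rational(1, 6984)), -32559), Rational(1, 2)) = Pow(Add(Rational(19267, 6984), -32559), Rational(1, 2)) = Pow(Rational(-227372789, 6984), Rational(1, 2)) = Mul(Rational(7, 1164), I, Pow(900210634, Rational(1, 2)))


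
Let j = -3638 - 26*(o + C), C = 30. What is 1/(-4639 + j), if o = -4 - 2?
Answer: -1/8901 ≈ -0.00011235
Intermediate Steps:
o = -6
j = -4262 (j = -3638 - 26*(-6 + 30) = -3638 - 26*24 = -3638 - 1*624 = -3638 - 624 = -4262)
1/(-4639 + j) = 1/(-4639 - 4262) = 1/(-8901) = -1/8901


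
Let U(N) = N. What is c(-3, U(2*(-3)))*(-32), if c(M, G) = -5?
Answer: 160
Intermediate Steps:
c(-3, U(2*(-3)))*(-32) = -5*(-32) = 160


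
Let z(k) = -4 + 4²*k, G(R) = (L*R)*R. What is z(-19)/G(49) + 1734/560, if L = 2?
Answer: 41603/13720 ≈ 3.0323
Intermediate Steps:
G(R) = 2*R² (G(R) = (2*R)*R = 2*R²)
z(k) = -4 + 16*k
z(-19)/G(49) + 1734/560 = (-4 + 16*(-19))/((2*49²)) + 1734/560 = (-4 - 304)/((2*2401)) + 1734*(1/560) = -308/4802 + 867/280 = -308*1/4802 + 867/280 = -22/343 + 867/280 = 41603/13720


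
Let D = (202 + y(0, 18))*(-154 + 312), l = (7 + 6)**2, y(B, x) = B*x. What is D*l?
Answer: 5393804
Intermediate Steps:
l = 169 (l = 13**2 = 169)
D = 31916 (D = (202 + 0*18)*(-154 + 312) = (202 + 0)*158 = 202*158 = 31916)
D*l = 31916*169 = 5393804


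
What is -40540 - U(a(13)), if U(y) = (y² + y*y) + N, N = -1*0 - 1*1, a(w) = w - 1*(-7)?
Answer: -41339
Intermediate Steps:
a(w) = 7 + w (a(w) = w + 7 = 7 + w)
N = -1 (N = 0 - 1 = -1)
U(y) = -1 + 2*y² (U(y) = (y² + y*y) - 1 = (y² + y²) - 1 = 2*y² - 1 = -1 + 2*y²)
-40540 - U(a(13)) = -40540 - (-1 + 2*(7 + 13)²) = -40540 - (-1 + 2*20²) = -40540 - (-1 + 2*400) = -40540 - (-1 + 800) = -40540 - 1*799 = -40540 - 799 = -41339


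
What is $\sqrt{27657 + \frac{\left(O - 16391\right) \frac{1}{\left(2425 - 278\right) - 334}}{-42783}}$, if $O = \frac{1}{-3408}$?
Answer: $\frac{\sqrt{273894776912277824374591}}{3146946348} \approx 166.3$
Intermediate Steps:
$O = - \frac{1}{3408} \approx -0.00029343$
$\sqrt{27657 + \frac{\left(O - 16391\right) \frac{1}{\left(2425 - 278\right) - 334}}{-42783}} = \sqrt{27657 + \frac{\left(- \frac{1}{3408} - 16391\right) \frac{1}{\left(2425 - 278\right) - 334}}{-42783}} = \sqrt{27657 + - \frac{55860529}{3408 \left(\left(2425 - 278\right) - 334\right)} \left(- \frac{1}{42783}\right)} = \sqrt{27657 + - \frac{55860529}{3408 \left(2147 - 334\right)} \left(- \frac{1}{42783}\right)} = \sqrt{27657 + - \frac{55860529}{3408 \cdot 1813} \left(- \frac{1}{42783}\right)} = \sqrt{27657 + \left(- \frac{55860529}{3408}\right) \frac{1}{1813} \left(- \frac{1}{42783}\right)} = \sqrt{27657 - - \frac{55860529}{264343493232}} = \sqrt{27657 + \frac{55860529}{264343493232}} = \sqrt{\frac{7310948048177953}{264343493232}} = \frac{\sqrt{273894776912277824374591}}{3146946348}$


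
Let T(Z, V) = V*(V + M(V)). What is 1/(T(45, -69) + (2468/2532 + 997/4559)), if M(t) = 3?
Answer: 2885847/13145591242 ≈ 0.00021953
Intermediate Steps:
T(Z, V) = V*(3 + V) (T(Z, V) = V*(V + 3) = V*(3 + V))
1/(T(45, -69) + (2468/2532 + 997/4559)) = 1/(-69*(3 - 69) + (2468/2532 + 997/4559)) = 1/(-69*(-66) + (2468*(1/2532) + 997*(1/4559))) = 1/(4554 + (617/633 + 997/4559)) = 1/(4554 + 3444004/2885847) = 1/(13145591242/2885847) = 2885847/13145591242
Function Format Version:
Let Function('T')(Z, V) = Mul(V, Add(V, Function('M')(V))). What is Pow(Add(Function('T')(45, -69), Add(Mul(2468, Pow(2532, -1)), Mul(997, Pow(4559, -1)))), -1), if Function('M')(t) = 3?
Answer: Rational(2885847, 13145591242) ≈ 0.00021953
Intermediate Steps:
Function('T')(Z, V) = Mul(V, Add(3, V)) (Function('T')(Z, V) = Mul(V, Add(V, 3)) = Mul(V, Add(3, V)))
Pow(Add(Function('T')(45, -69), Add(Mul(2468, Pow(2532, -1)), Mul(997, Pow(4559, -1)))), -1) = Pow(Add(Mul(-69, Add(3, -69)), Add(Mul(2468, Pow(2532, -1)), Mul(997, Pow(4559, -1)))), -1) = Pow(Add(Mul(-69, -66), Add(Mul(2468, Rational(1, 2532)), Mul(997, Rational(1, 4559)))), -1) = Pow(Add(4554, Add(Rational(617, 633), Rational(997, 4559))), -1) = Pow(Add(4554, Rational(3444004, 2885847)), -1) = Pow(Rational(13145591242, 2885847), -1) = Rational(2885847, 13145591242)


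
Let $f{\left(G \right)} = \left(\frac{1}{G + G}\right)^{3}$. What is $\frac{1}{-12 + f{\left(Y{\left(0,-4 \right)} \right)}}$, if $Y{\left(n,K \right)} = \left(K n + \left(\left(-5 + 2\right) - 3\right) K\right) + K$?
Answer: $- \frac{64000}{767999} \approx -0.083333$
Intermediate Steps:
$Y{\left(n,K \right)} = - 5 K + K n$ ($Y{\left(n,K \right)} = \left(K n + \left(-3 - 3\right) K\right) + K = \left(K n - 6 K\right) + K = \left(- 6 K + K n\right) + K = - 5 K + K n$)
$f{\left(G \right)} = \frac{1}{8 G^{3}}$ ($f{\left(G \right)} = \left(\frac{1}{2 G}\right)^{3} = \frac{1}{8 G^{3}}$)
$\frac{1}{-12 + f{\left(Y{\left(0,-4 \right)} \right)}} = \frac{1}{-12 + \frac{1}{8 \left(- 64 \left(-5 + 0\right)^{3}\right)}} = \frac{1}{-12 + \frac{1}{8 \cdot 8000}} = \frac{1}{-12 + \frac{1}{8} \cdot \frac{1}{8000}} = \frac{1}{-12 + \frac{1}{64000}} = \frac{1}{- \frac{767999}{64000}} = - \frac{64000}{767999}$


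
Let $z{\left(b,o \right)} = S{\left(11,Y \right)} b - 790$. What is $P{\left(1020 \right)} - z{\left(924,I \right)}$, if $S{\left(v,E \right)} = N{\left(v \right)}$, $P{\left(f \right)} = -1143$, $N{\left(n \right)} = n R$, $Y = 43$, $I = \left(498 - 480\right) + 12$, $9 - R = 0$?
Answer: $-91829$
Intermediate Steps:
$R = 9$ ($R = 9 - 0 = 9 + 0 = 9$)
$I = 30$ ($I = 18 + 12 = 30$)
$N{\left(n \right)} = 9 n$ ($N{\left(n \right)} = n 9 = 9 n$)
$S{\left(v,E \right)} = 9 v$
$z{\left(b,o \right)} = -790 + 99 b$ ($z{\left(b,o \right)} = 9 \cdot 11 b - 790 = 99 b - 790 = -790 + 99 b$)
$P{\left(1020 \right)} - z{\left(924,I \right)} = -1143 - \left(-790 + 99 \cdot 924\right) = -1143 - \left(-790 + 91476\right) = -1143 - 90686 = -91829$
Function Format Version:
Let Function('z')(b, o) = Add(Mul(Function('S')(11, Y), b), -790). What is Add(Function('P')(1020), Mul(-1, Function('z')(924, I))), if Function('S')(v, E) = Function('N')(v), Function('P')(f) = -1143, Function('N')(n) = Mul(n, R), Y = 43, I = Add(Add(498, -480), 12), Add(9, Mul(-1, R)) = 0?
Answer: -91829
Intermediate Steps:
R = 9 (R = Add(9, Mul(-1, 0)) = Add(9, 0) = 9)
I = 30 (I = Add(18, 12) = 30)
Function('N')(n) = Mul(9, n) (Function('N')(n) = Mul(n, 9) = Mul(9, n))
Function('S')(v, E) = Mul(9, v)
Function('z')(b, o) = Add(-790, Mul(99, b)) (Function('z')(b, o) = Add(Mul(Mul(9, 11), b), -790) = Add(Mul(99, b), -790) = Add(-790, Mul(99, b)))
Add(Function('P')(1020), Mul(-1, Function('z')(924, I))) = Add(-1143, Mul(-1, Add(-790, Mul(99, 924)))) = Add(-1143, Mul(-1, Add(-790, 91476))) = Add(-1143, Mul(-1, 90686)) = Add(-1143, -90686) = -91829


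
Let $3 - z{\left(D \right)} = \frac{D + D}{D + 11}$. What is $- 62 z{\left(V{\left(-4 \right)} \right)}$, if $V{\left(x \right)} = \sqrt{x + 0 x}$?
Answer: $- \frac{22754}{125} + \frac{2728 i}{125} \approx -182.03 + 21.824 i$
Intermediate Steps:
$V{\left(x \right)} = \sqrt{x}$ ($V{\left(x \right)} = \sqrt{x + 0} = \sqrt{x}$)
$z{\left(D \right)} = 3 - \frac{2 D}{11 + D}$ ($z{\left(D \right)} = 3 - \frac{D + D}{D + 11} = 3 - \frac{2 D}{11 + D}$)
$- 62 z{\left(V{\left(-4 \right)} \right)} = - 62 \frac{33 + \sqrt{-4}}{11 + \sqrt{-4}} = - 62 \frac{33 + 2 i}{11 + 2 i} = - 62 \frac{11 - 2 i}{125} \left(33 + 2 i\right) = - 62 \frac{\left(11 - 2 i\right) \left(33 + 2 i\right)}{125} = - \frac{62 \left(11 - 2 i\right) \left(33 + 2 i\right)}{125}$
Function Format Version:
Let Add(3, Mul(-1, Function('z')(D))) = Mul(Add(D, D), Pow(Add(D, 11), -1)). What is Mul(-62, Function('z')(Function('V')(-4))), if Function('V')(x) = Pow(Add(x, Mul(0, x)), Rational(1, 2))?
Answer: Add(Rational(-22754, 125), Mul(Rational(2728, 125), I)) ≈ Add(-182.03, Mul(21.824, I))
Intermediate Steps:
Function('V')(x) = Pow(x, Rational(1, 2)) (Function('V')(x) = Pow(Add(x, 0), Rational(1, 2)) = Pow(x, Rational(1, 2)))
Function('z')(D) = Add(3, Mul(-2, D, Pow(Add(11, D), -1))) (Function('z')(D) = Add(3, Mul(-1, Mul(Add(D, D), Pow(Add(D, 11), -1)))) = Add(3, Mul(-1, Mul(Mul(2, D), Pow(Add(11, D), -1)))) = Add(3, Mul(-1, Mul(2, D, Pow(Add(11, D), -1)))) = Add(3, Mul(-2, D, Pow(Add(11, D), -1))))
Mul(-62, Function('z')(Function('V')(-4))) = Mul(-62, Mul(Pow(Add(11, Pow(-4, Rational(1, 2))), -1), Add(33, Pow(-4, Rational(1, 2))))) = Mul(-62, Mul(Pow(Add(11, Mul(2, I)), -1), Add(33, Mul(2, I)))) = Mul(-62, Mul(Mul(Rational(1, 125), Add(11, Mul(-2, I))), Add(33, Mul(2, I)))) = Mul(-62, Mul(Rational(1, 125), Add(11, Mul(-2, I)), Add(33, Mul(2, I)))) = Mul(Rational(-62, 125), Add(11, Mul(-2, I)), Add(33, Mul(2, I)))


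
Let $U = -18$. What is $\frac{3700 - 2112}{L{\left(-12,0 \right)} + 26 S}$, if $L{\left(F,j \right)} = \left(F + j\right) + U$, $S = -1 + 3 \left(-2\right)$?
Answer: $- \frac{397}{53} \approx -7.4906$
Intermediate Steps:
$S = -7$ ($S = -1 - 6 = -7$)
$L{\left(F,j \right)} = -18 + F + j$ ($L{\left(F,j \right)} = \left(F + j\right) - 18 = -18 + F + j$)
$\frac{3700 - 2112}{L{\left(-12,0 \right)} + 26 S} = \frac{3700 - 2112}{\left(-18 - 12 + 0\right) + 26 \left(-7\right)} = \frac{1588}{-30 - 182} = \frac{1588}{-212} = 1588 \left(- \frac{1}{212}\right) = - \frac{397}{53}$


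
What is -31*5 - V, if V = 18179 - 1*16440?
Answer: -1894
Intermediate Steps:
V = 1739 (V = 18179 - 16440 = 1739)
-31*5 - V = -31*5 - 1*1739 = -155 - 1739 = -1894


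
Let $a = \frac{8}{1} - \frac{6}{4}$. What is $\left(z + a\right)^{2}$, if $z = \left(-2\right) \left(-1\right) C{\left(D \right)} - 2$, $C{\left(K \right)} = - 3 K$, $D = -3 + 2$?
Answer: $\frac{441}{4} \approx 110.25$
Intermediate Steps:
$D = -1$
$z = 4$ ($z = \left(-2\right) \left(-1\right) \left(\left(-3\right) \left(-1\right)\right) - 2 = 2 \cdot 3 - 2 = 6 - 2 = 4$)
$a = \frac{13}{2}$ ($a = 8 \cdot 1 - \frac{3}{2} = 8 - \frac{3}{2} = \frac{13}{2} \approx 6.5$)
$\left(z + a\right)^{2} = \left(4 + \frac{13}{2}\right)^{2} = \left(\frac{21}{2}\right)^{2} = \frac{441}{4}$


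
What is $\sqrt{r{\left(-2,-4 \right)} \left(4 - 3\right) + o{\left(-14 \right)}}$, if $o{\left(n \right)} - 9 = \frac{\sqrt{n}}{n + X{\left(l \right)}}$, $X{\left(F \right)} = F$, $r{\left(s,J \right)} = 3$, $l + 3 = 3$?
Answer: $\frac{\sqrt{2352 - 14 i \sqrt{14}}}{14} \approx 3.4643 - 0.038573 i$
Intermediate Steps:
$l = 0$ ($l = -3 + 3 = 0$)
$o{\left(n \right)} = 9 + \frac{1}{\sqrt{n}}$ ($o{\left(n \right)} = 9 + \frac{\sqrt{n}}{n + 0} = 9 + \frac{\sqrt{n}}{n} = 9 + \frac{1}{\sqrt{n}}$)
$\sqrt{r{\left(-2,-4 \right)} \left(4 - 3\right) + o{\left(-14 \right)}} = \sqrt{3 \left(4 - 3\right) + \left(9 + \frac{1}{\sqrt{-14}}\right)} = \sqrt{3 \cdot 1 + \left(9 - \frac{i \sqrt{14}}{14}\right)} = \sqrt{3 + \left(9 - \frac{i \sqrt{14}}{14}\right)} = \sqrt{12 - \frac{i \sqrt{14}}{14}}$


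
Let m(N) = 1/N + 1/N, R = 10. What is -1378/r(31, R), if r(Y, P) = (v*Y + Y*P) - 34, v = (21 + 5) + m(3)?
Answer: -2067/1654 ≈ -1.2497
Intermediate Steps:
m(N) = 2/N (m(N) = 1/N + 1/N = 2/N)
v = 80/3 (v = (21 + 5) + 2/3 = 26 + 2*(1/3) = 26 + 2/3 = 80/3 ≈ 26.667)
r(Y, P) = -34 + 80*Y/3 + P*Y (r(Y, P) = (80*Y/3 + Y*P) - 34 = (80*Y/3 + P*Y) - 34 = -34 + 80*Y/3 + P*Y)
-1378/r(31, R) = -1378/(-34 + (80/3)*31 + 10*31) = -1378/(-34 + 2480/3 + 310) = -1378/3308/3 = -1378*3/3308 = -2067/1654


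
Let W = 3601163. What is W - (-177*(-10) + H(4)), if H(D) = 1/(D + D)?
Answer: 28795143/8 ≈ 3.5994e+6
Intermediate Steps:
H(D) = 1/(2*D)
W - (-177*(-10) + H(4)) = 3601163 - (-177*(-10) + (½)/4) = 3601163 - (1770 + (½)*(¼)) = 3601163 - (1770 + ⅛) = 3601163 - 1*14161/8 = 3601163 - 14161/8 = 28795143/8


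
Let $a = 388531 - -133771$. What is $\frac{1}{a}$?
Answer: $\frac{1}{522302} \approx 1.9146 \cdot 10^{-6}$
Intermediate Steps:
$a = 522302$ ($a = 388531 + 133771 = 522302$)
$\frac{1}{a} = \frac{1}{522302}$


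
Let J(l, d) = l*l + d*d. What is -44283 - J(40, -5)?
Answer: -45908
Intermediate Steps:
J(l, d) = d² + l² (J(l, d) = l² + d² = d² + l²)
-44283 - J(40, -5) = -44283 - ((-5)² + 40²) = -44283 - (25 + 1600) = -44283 - 1*1625 = -44283 - 1625 = -45908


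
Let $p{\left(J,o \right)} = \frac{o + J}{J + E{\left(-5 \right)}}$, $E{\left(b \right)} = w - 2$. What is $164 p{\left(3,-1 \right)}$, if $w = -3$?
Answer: $-164$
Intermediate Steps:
$E{\left(b \right)} = -5$ ($E{\left(b \right)} = -3 - 2 = -5$)
$p{\left(J,o \right)} = \frac{J + o}{-5 + J}$ ($p{\left(J,o \right)} = \frac{o + J}{J - 5} = \frac{J + o}{-5 + J}$)
$164 p{\left(3,-1 \right)} = 164 \frac{3 - 1}{-5 + 3} = 164 \frac{1}{-2} \cdot 2 = 164 \left(\left(- \frac{1}{2}\right) 2\right) = 164 \left(-1\right) = -164$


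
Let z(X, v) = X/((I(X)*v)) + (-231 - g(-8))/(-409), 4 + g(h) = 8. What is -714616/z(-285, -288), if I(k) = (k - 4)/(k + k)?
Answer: -1351493213056/4777865 ≈ -2.8287e+5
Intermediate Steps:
g(h) = 4 (g(h) = -4 + 8 = 4)
I(k) = (-4 + k)/(2*k) (I(k) = (-4 + k)/((2*k)) = (-4 + k)*(1/(2*k)) = (-4 + k)/(2*k))
z(X, v) = 235/409 + 2*X**2/(v*(-4 + X)) (z(X, v) = X/((((-4 + X)/(2*X))*v)) + (-231 - 1*4)/(-409) = X/((v*(-4 + X)/(2*X))) + (-231 - 4)*(-1/409) = X*(2*X/(v*(-4 + X))) - 235*(-1/409) = 2*X**2/(v*(-4 + X)) + 235/409 = 235/409 + 2*X**2/(v*(-4 + X)))
-714616/z(-285, -288) = -714616*(-117792*(-4 - 285)/(818*(-285)**2 + 235*(-288)*(-4 - 285))) = -714616*34041888/(818*81225 + 235*(-288)*(-289)) = -714616*34041888/(66442050 + 19559520) = -714616/((1/409)*(-1/288)*(-1/289)*86001570) = -714616/4777865/1891216 = -714616*1891216/4777865 = -1351493213056/4777865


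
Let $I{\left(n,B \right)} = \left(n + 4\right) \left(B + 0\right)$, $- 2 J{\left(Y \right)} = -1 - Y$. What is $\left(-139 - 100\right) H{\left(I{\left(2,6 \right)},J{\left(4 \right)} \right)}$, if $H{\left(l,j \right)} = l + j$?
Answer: $- \frac{18403}{2} \approx -9201.5$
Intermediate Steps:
$J{\left(Y \right)} = \frac{1}{2} + \frac{Y}{2}$ ($J{\left(Y \right)} = - \frac{-1 - Y}{2} = \frac{1}{2} + \frac{Y}{2}$)
$I{\left(n,B \right)} = B \left(4 + n\right)$ ($I{\left(n,B \right)} = \left(4 + n\right) B = B \left(4 + n\right)$)
$H{\left(l,j \right)} = j + l$
$\left(-139 - 100\right) H{\left(I{\left(2,6 \right)},J{\left(4 \right)} \right)} = \left(-139 - 100\right) \left(\left(\frac{1}{2} + \frac{1}{2} \cdot 4\right) + 6 \left(4 + 2\right)\right) = - 239 \left(\left(\frac{1}{2} + 2\right) + 6 \cdot 6\right) = - 239 \left(\frac{5}{2} + 36\right) = \left(-239\right) \frac{77}{2} = - \frac{18403}{2}$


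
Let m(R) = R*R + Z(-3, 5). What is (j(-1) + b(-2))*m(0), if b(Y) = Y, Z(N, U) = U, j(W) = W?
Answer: -15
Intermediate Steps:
m(R) = 5 + R² (m(R) = R*R + 5 = R² + 5 = 5 + R²)
(j(-1) + b(-2))*m(0) = (-1 - 2)*(5 + 0²) = -3*(5 + 0) = -3*5 = -15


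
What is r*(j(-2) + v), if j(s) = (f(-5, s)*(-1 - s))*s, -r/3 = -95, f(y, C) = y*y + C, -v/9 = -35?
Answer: 76665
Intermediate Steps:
v = 315 (v = -9*(-35) = 315)
f(y, C) = C + y² (f(y, C) = y² + C = C + y²)
r = 285 (r = -3*(-95) = 285)
j(s) = s*(-1 - s)*(25 + s) (j(s) = ((s + (-5)²)*(-1 - s))*s = ((s + 25)*(-1 - s))*s = ((25 + s)*(-1 - s))*s = ((-1 - s)*(25 + s))*s = s*(-1 - s)*(25 + s))
r*(j(-2) + v) = 285*(-1*(-2)*(1 - 2)*(25 - 2) + 315) = 285*(-1*(-2)*(-1)*23 + 315) = 285*(-46 + 315) = 285*269 = 76665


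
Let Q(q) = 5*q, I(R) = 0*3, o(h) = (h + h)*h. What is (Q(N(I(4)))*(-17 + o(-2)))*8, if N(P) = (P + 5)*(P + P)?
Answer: 0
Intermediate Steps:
o(h) = 2*h² (o(h) = (2*h)*h = 2*h²)
I(R) = 0
N(P) = 2*P*(5 + P) (N(P) = (5 + P)*(2*P) = 2*P*(5 + P))
(Q(N(I(4)))*(-17 + o(-2)))*8 = ((5*(2*0*(5 + 0)))*(-17 + 2*(-2)²))*8 = ((5*(2*0*5))*(-17 + 2*4))*8 = ((5*0)*(-17 + 8))*8 = (0*(-9))*8 = 0*8 = 0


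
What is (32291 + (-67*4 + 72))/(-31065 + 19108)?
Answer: -32095/11957 ≈ -2.6842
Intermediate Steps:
(32291 + (-67*4 + 72))/(-31065 + 19108) = (32291 + (-268 + 72))/(-11957) = (32291 - 196)*(-1/11957) = 32095*(-1/11957) = -32095/11957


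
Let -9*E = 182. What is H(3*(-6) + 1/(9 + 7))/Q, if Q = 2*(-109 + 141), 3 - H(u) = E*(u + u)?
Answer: -26009/2304 ≈ -11.289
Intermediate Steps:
E = -182/9 (E = -1/9*182 = -182/9 ≈ -20.222)
H(u) = 3 + 364*u/9 (H(u) = 3 - (-182)*(u + u)/9 = 3 - (-182)*2*u/9 = 3 - (-364)*u/9 = 3 + 364*u/9)
Q = 64 (Q = 2*32 = 64)
H(3*(-6) + 1/(9 + 7))/Q = (3 + 364*(3*(-6) + 1/(9 + 7))/9)/64 = (3 + 364*(-18 + 1/16)/9)*(1/64) = (3 + (364/9)*(-287/16))*(1/64) = (3 - 26117/36)*(1/64) = -26009/36*1/64 = -26009/2304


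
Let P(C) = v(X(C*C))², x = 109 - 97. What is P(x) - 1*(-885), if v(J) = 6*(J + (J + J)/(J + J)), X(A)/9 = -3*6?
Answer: 934041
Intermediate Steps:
X(A) = -162 (X(A) = 9*(-3*6) = 9*(-18) = -162)
x = 12
v(J) = 6 + 6*J (v(J) = 6*(J + (2*J)/((2*J))) = 6*(J + (2*J)*(1/(2*J))) = 6*(J + 1) = 6*(1 + J) = 6 + 6*J)
P(C) = 933156 (P(C) = (6 + 6*(-162))² = (6 - 972)² = (-966)² = 933156)
P(x) - 1*(-885) = 933156 - 1*(-885) = 933156 + 885 = 934041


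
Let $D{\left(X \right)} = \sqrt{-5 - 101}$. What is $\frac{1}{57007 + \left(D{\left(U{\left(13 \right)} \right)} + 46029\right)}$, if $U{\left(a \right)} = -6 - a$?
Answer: $\frac{51518}{5308208701} - \frac{i \sqrt{106}}{10616417402} \approx 9.7053 \cdot 10^{-6} - 9.6978 \cdot 10^{-10} i$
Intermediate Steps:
$D{\left(X \right)} = i \sqrt{106}$ ($D{\left(X \right)} = \sqrt{-106} = i \sqrt{106}$)
$\frac{1}{57007 + \left(D{\left(U{\left(13 \right)} \right)} + 46029\right)} = \frac{1}{57007 + \left(i \sqrt{106} + 46029\right)} = \frac{1}{57007 + \left(46029 + i \sqrt{106}\right)} = \frac{1}{103036 + i \sqrt{106}}$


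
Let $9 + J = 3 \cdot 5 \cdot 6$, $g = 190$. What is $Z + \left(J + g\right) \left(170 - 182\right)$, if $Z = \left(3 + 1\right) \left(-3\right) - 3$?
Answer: $-3267$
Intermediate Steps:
$Z = -15$ ($Z = 4 \left(-3\right) - 3 = -12 - 3 = -15$)
$J = 81$ ($J = -9 + 3 \cdot 5 \cdot 6 = -9 + 15 \cdot 6 = -9 + 90 = 81$)
$Z + \left(J + g\right) \left(170 - 182\right) = -15 + \left(81 + 190\right) \left(170 - 182\right) = -15 + 271 \left(-12\right) = -15 - 3252 = -3267$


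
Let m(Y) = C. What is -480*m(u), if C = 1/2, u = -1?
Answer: -240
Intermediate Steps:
C = 1/2 ≈ 0.50000
m(Y) = 1/2
-480*m(u) = -480*1/2 = -240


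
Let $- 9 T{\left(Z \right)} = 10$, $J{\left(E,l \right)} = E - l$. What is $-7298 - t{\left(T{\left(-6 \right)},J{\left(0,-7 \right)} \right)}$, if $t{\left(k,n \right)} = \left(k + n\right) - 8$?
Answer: $- \frac{65663}{9} \approx -7295.9$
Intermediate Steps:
$T{\left(Z \right)} = - \frac{10}{9}$ ($T{\left(Z \right)} = \left(- \frac{1}{9}\right) 10 = - \frac{10}{9}$)
$t{\left(k,n \right)} = -8 + k + n$
$-7298 - t{\left(T{\left(-6 \right)},J{\left(0,-7 \right)} \right)} = -7298 - \left(-8 - \frac{10}{9} + \left(0 - -7\right)\right) = -7298 - \left(-8 - \frac{10}{9} + \left(0 + 7\right)\right) = -7298 - \left(-8 - \frac{10}{9} + 7\right) = -7298 - - \frac{19}{9} = -7298 + \frac{19}{9} = - \frac{65663}{9}$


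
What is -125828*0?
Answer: 0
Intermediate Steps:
-125828*0 = -31457*0 = 0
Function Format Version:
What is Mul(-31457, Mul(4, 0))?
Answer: 0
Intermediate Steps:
Mul(-31457, Mul(4, 0)) = Mul(-31457, 0) = 0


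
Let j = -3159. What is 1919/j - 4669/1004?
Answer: -16676047/3171636 ≈ -5.2579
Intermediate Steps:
1919/j - 4669/1004 = 1919/(-3159) - 4669/1004 = 1919*(-1/3159) - 4669*1/1004 = -1919/3159 - 4669/1004 = -16676047/3171636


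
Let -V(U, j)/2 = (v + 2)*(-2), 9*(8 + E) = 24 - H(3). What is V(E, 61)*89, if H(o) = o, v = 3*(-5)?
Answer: -4628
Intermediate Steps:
v = -15
E = -17/3 (E = -8 + (24 - 1*3)/9 = -8 + (24 - 3)/9 = -8 + (1/9)*21 = -8 + 7/3 = -17/3 ≈ -5.6667)
V(U, j) = -52 (V(U, j) = -2*(-15 + 2)*(-2) = -(-26)*(-2) = -2*26 = -52)
V(E, 61)*89 = -52*89 = -4628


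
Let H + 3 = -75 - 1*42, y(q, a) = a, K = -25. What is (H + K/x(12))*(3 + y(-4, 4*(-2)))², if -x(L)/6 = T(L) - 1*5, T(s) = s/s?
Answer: -72625/24 ≈ -3026.0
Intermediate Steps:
T(s) = 1
H = -120 (H = -3 + (-75 - 1*42) = -3 + (-75 - 42) = -3 - 117 = -120)
x(L) = 24 (x(L) = -6*(1 - 1*5) = -6*(1 - 5) = -6*(-4) = 24)
(H + K/x(12))*(3 + y(-4, 4*(-2)))² = (-120 - 25/24)*(3 + 4*(-2))² = (-120 - 25*1/24)*(3 - 8)² = (-120 - 25/24)*(-5)² = -2905/24*25 = -72625/24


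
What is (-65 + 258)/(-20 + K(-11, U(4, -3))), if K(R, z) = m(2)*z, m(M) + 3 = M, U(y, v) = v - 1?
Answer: -193/16 ≈ -12.063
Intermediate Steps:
U(y, v) = -1 + v
m(M) = -3 + M
K(R, z) = -z (K(R, z) = (-3 + 2)*z = -z)
(-65 + 258)/(-20 + K(-11, U(4, -3))) = (-65 + 258)/(-20 - (-1 - 3)) = 193/(-20 - 1*(-4)) = 193/(-20 + 4) = 193/(-16) = 193*(-1/16) = -193/16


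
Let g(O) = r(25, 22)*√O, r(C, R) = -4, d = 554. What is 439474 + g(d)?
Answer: 439474 - 4*√554 ≈ 4.3938e+5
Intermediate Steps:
g(O) = -4*√O
439474 + g(d) = 439474 - 4*√554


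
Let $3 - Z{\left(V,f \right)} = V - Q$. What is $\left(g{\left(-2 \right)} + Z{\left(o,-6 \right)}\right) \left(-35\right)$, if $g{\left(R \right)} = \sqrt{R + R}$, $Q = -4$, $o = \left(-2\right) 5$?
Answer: $-315 - 70 i \approx -315.0 - 70.0 i$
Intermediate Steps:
$o = -10$
$g{\left(R \right)} = \sqrt{2} \sqrt{R}$ ($g{\left(R \right)} = \sqrt{2 R} = \sqrt{2} \sqrt{R}$)
$Z{\left(V,f \right)} = -1 - V$ ($Z{\left(V,f \right)} = 3 - \left(V - -4\right) = 3 - \left(V + 4\right) = 3 - \left(4 + V\right) = -1 - V$)
$\left(g{\left(-2 \right)} + Z{\left(o,-6 \right)}\right) \left(-35\right) = \left(\sqrt{2} \sqrt{-2} - -9\right) \left(-35\right) = \left(\sqrt{2} i \sqrt{2} + \left(-1 + 10\right)\right) \left(-35\right) = \left(2 i + 9\right) \left(-35\right) = \left(9 + 2 i\right) \left(-35\right) = -315 - 70 i$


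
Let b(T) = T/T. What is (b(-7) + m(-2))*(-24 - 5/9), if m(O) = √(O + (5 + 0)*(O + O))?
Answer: -221/9 - 221*I*√22/9 ≈ -24.556 - 115.18*I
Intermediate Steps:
b(T) = 1
m(O) = √11*√O (m(O) = √(O + 5*(2*O)) = √(O + 10*O) = √(11*O) = √11*√O)
(b(-7) + m(-2))*(-24 - 5/9) = (1 + √11*√(-2))*(-24 - 5/9) = (1 + √11*(I*√2))*(-24 - 5*⅑) = (1 + I*√22)*(-24 - 5/9) = (1 + I*√22)*(-221/9) = -221/9 - 221*I*√22/9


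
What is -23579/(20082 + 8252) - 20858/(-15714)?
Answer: 110235083/222620238 ≈ 0.49517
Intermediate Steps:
-23579/(20082 + 8252) - 20858/(-15714) = -23579/28334 - 20858*(-1/15714) = -23579*1/28334 + 10429/7857 = -23579/28334 + 10429/7857 = 110235083/222620238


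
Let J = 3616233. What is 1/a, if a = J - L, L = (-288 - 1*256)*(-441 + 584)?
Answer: 1/3694025 ≈ 2.7071e-7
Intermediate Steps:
L = -77792 (L = (-288 - 256)*143 = -544*143 = -77792)
a = 3694025 (a = 3616233 - 1*(-77792) = 3616233 + 77792 = 3694025)
1/a = 1/3694025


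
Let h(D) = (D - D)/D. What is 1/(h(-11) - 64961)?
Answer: -1/64961 ≈ -1.5394e-5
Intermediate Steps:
h(D) = 0 (h(D) = 0/D = 0)
1/(h(-11) - 64961) = 1/(0 - 64961) = 1/(-64961) = -1/64961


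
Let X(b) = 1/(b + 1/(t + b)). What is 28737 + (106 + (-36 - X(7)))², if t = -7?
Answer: 33637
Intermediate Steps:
X(b) = 1/(b + 1/(-7 + b))
28737 + (106 + (-36 - X(7)))² = 28737 + (106 + (-36 - (-7 + 7)/(1 + 7² - 7*7)))² = 28737 + (106 + (-36 - 0/(1 + 49 - 49)))² = 28737 + (106 + (-36 - 0/1))² = 28737 + (106 + (-36 - 0))² = 28737 + (106 + (-36 - 1*0))² = 28737 + (106 + (-36 + 0))² = 28737 + (106 - 36)² = 28737 + 70² = 28737 + 4900 = 33637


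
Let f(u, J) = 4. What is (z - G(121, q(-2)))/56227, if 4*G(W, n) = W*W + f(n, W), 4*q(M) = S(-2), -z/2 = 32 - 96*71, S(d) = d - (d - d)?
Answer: 39627/224908 ≈ 0.17619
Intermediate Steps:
S(d) = d (S(d) = d - 1*0 = d + 0 = d)
z = 13568 (z = -2*(32 - 96*71) = -2*(32 - 6816) = -2*(-6784) = 13568)
q(M) = -1/2 (q(M) = (1/4)*(-2) = -1/2)
G(W, n) = 1 + W**2/4 (G(W, n) = (W*W + 4)/4 = (W**2 + 4)/4 = (4 + W**2)/4 = 1 + W**2/4)
(z - G(121, q(-2)))/56227 = (13568 - (1 + (1/4)*121**2))/56227 = (13568 - (1 + (1/4)*14641))*(1/56227) = (13568 - (1 + 14641/4))*(1/56227) = (13568 - 1*14645/4)*(1/56227) = (13568 - 14645/4)*(1/56227) = (39627/4)*(1/56227) = 39627/224908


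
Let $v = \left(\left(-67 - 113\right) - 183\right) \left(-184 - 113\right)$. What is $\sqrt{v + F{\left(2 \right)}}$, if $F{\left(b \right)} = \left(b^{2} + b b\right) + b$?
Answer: $\sqrt{107821} \approx 328.36$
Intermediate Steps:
$F{\left(b \right)} = b + 2 b^{2}$ ($F{\left(b \right)} = \left(b^{2} + b^{2}\right) + b = 2 b^{2} + b = b + 2 b^{2}$)
$v = 107811$ ($v = \left(\left(-67 - 113\right) - 183\right) \left(-297\right) = \left(-180 - 183\right) \left(-297\right) = \left(-363\right) \left(-297\right) = 107811$)
$\sqrt{v + F{\left(2 \right)}} = \sqrt{107811 + 2 \left(1 + 2 \cdot 2\right)} = \sqrt{107811 + 2 \left(1 + 4\right)} = \sqrt{107811 + 2 \cdot 5} = \sqrt{107811 + 10} = \sqrt{107821}$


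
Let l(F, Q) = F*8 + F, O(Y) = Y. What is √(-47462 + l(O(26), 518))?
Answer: 2*I*√11807 ≈ 217.32*I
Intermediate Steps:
l(F, Q) = 9*F (l(F, Q) = 8*F + F = 9*F)
√(-47462 + l(O(26), 518)) = √(-47462 + 9*26) = √(-47462 + 234) = √(-47228) = 2*I*√11807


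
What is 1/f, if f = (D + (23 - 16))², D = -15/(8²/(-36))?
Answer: 256/61009 ≈ 0.0041961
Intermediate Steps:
D = 135/16 (D = -15/(64*(-1/36)) = -15/(-16/9) = -15*(-9/16) = 135/16 ≈ 8.4375)
f = 61009/256 (f = (135/16 + (23 - 16))² = (135/16 + 7)² = (247/16)² = 61009/256 ≈ 238.32)
1/f = 1/(61009/256) = 256/61009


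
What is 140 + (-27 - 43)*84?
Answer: -5740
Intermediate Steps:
140 + (-27 - 43)*84 = 140 - 70*84 = 140 - 5880 = -5740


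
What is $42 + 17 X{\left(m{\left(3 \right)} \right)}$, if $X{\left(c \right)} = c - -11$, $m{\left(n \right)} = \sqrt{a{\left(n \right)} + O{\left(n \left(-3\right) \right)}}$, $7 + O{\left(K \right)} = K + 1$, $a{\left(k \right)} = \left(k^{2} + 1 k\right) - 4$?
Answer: $229 + 17 i \sqrt{7} \approx 229.0 + 44.978 i$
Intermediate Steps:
$a{\left(k \right)} = -4 + k + k^{2}$ ($a{\left(k \right)} = \left(k^{2} + k\right) - 4 = \left(k + k^{2}\right) - 4 = -4 + k + k^{2}$)
$O{\left(K \right)} = -6 + K$ ($O{\left(K \right)} = -7 + \left(K + 1\right) = -7 + \left(1 + K\right) = -6 + K$)
$m{\left(n \right)} = \sqrt{-10 + n^{2} - 2 n}$ ($m{\left(n \right)} = \sqrt{\left(-4 + n + n^{2}\right) + \left(-6 + n \left(-3\right)\right)} = \sqrt{\left(-4 + n + n^{2}\right) - \left(6 + 3 n\right)} = \sqrt{-10 + n^{2} - 2 n}$)
$X{\left(c \right)} = 11 + c$ ($X{\left(c \right)} = c + 11 = 11 + c$)
$42 + 17 X{\left(m{\left(3 \right)} \right)} = 42 + 17 \left(11 + \sqrt{-10 + 3^{2} - 6}\right) = 42 + 17 \left(11 + \sqrt{-10 + 9 - 6}\right) = 42 + 17 \left(11 + \sqrt{-7}\right) = 42 + 17 \left(11 + i \sqrt{7}\right) = 42 + \left(187 + 17 i \sqrt{7}\right) = 229 + 17 i \sqrt{7}$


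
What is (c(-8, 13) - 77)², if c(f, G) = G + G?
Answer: 2601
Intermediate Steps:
c(f, G) = 2*G
(c(-8, 13) - 77)² = (2*13 - 77)² = (26 - 77)² = (-51)² = 2601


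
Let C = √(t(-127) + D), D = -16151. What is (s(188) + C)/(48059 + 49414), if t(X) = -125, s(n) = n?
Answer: 188/97473 + 2*I*√4069/97473 ≈ 0.0019287 + 0.0013088*I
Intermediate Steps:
C = 2*I*√4069 (C = √(-125 - 16151) = √(-16276) = 2*I*√4069 ≈ 127.58*I)
(s(188) + C)/(48059 + 49414) = (188 + 2*I*√4069)/(48059 + 49414) = (188 + 2*I*√4069)/97473 = (188 + 2*I*√4069)*(1/97473) = 188/97473 + 2*I*√4069/97473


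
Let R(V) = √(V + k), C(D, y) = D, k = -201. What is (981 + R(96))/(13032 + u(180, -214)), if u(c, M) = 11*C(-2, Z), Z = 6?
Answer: 981/13010 + I*√105/13010 ≈ 0.075404 + 0.00078762*I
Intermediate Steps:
u(c, M) = -22 (u(c, M) = 11*(-2) = -22)
R(V) = √(-201 + V) (R(V) = √(V - 201) = √(-201 + V))
(981 + R(96))/(13032 + u(180, -214)) = (981 + √(-201 + 96))/(13032 - 22) = (981 + √(-105))/13010 = (981 + I*√105)*(1/13010) = 981/13010 + I*√105/13010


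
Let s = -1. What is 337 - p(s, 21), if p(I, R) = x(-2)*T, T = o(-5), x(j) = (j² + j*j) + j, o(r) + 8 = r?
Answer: 415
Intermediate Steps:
o(r) = -8 + r
x(j) = j + 2*j² (x(j) = (j² + j²) + j = 2*j² + j = j + 2*j²)
T = -13 (T = -8 - 5 = -13)
p(I, R) = -78 (p(I, R) = -2*(1 + 2*(-2))*(-13) = -2*(1 - 4)*(-13) = -2*(-3)*(-13) = 6*(-13) = -78)
337 - p(s, 21) = 337 - 1*(-78) = 337 + 78 = 415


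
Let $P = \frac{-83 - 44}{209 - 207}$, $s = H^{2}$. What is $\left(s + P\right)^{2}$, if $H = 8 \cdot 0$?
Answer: $\frac{16129}{4} \approx 4032.3$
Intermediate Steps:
$H = 0$
$s = 0$ ($s = 0^{2} = 0$)
$P = - \frac{127}{2} \approx -63.5$
$\left(s + P\right)^{2} = \left(0 - \frac{127}{2}\right)^{2} = \left(- \frac{127}{2}\right)^{2} = \frac{16129}{4}$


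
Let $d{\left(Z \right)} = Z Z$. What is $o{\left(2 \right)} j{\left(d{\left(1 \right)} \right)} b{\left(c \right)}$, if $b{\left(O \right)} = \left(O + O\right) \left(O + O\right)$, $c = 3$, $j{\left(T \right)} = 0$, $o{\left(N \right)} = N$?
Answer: $0$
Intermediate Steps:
$d{\left(Z \right)} = Z^{2}$
$b{\left(O \right)} = 4 O^{2}$ ($b{\left(O \right)} = 2 O 2 O = 4 O^{2}$)
$o{\left(2 \right)} j{\left(d{\left(1 \right)} \right)} b{\left(c \right)} = 2 \cdot 0 \cdot 4 \cdot 3^{2} = 0 \cdot 4 \cdot 9 = 0 \cdot 36 = 0$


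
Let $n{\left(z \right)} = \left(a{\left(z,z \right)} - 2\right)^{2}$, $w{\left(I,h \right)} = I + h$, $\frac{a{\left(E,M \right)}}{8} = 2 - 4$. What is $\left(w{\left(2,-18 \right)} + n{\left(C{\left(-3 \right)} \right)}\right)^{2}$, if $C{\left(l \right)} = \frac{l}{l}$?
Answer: $94864$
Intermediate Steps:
$a{\left(E,M \right)} = -16$ ($a{\left(E,M \right)} = 8 \left(2 - 4\right) = 8 \left(-2\right) = -16$)
$C{\left(l \right)} = 1$
$n{\left(z \right)} = 324$ ($n{\left(z \right)} = \left(-16 - 2\right)^{2} = \left(-18\right)^{2} = 324$)
$\left(w{\left(2,-18 \right)} + n{\left(C{\left(-3 \right)} \right)}\right)^{2} = \left(\left(2 - 18\right) + 324\right)^{2} = \left(-16 + 324\right)^{2} = 308^{2} = 94864$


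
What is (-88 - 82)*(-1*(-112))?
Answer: -19040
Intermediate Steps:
(-88 - 82)*(-1*(-112)) = -170*112 = -19040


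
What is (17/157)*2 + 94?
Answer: 14792/157 ≈ 94.217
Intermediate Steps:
(17/157)*2 + 94 = 34/157 + 94 = 14792/157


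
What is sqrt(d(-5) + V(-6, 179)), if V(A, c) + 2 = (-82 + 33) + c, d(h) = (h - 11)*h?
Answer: 4*sqrt(13) ≈ 14.422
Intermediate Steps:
d(h) = h*(-11 + h) (d(h) = (-11 + h)*h = h*(-11 + h))
V(A, c) = -51 + c (V(A, c) = -2 + ((-82 + 33) + c) = -2 + (-49 + c) = -51 + c)
sqrt(d(-5) + V(-6, 179)) = sqrt(-5*(-11 - 5) + (-51 + 179)) = sqrt(-5*(-16) + 128) = sqrt(80 + 128) = sqrt(208) = 4*sqrt(13)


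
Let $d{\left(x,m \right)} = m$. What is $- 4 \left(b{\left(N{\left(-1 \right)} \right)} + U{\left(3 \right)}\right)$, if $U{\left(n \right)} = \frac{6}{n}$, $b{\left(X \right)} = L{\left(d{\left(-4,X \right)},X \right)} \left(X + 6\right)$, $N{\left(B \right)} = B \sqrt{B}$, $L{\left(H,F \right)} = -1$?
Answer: $16 - 4 i \approx 16.0 - 4.0 i$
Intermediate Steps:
$N{\left(B \right)} = B^{\frac{3}{2}}$
$b{\left(X \right)} = -6 - X$ ($b{\left(X \right)} = - (X + 6) = - (6 + X) = -6 - X$)
$- 4 \left(b{\left(N{\left(-1 \right)} \right)} + U{\left(3 \right)}\right) = - 4 \left(\left(-6 - \left(-1\right)^{\frac{3}{2}}\right) + \frac{6}{3}\right) = - 4 \left(\left(-6 - - i\right) + 6 \cdot \frac{1}{3}\right) = - 4 \left(\left(-6 + i\right) + 2\right) = - 4 \left(-4 + i\right) = 16 - 4 i$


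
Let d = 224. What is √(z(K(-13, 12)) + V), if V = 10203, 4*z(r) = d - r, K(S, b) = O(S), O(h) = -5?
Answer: √41041/2 ≈ 101.29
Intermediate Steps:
K(S, b) = -5
z(r) = 56 - r/4 (z(r) = (224 - r)/4 = 56 - r/4)
√(z(K(-13, 12)) + V) = √((56 - ¼*(-5)) + 10203) = √((56 + 5/4) + 10203) = √(229/4 + 10203) = √(41041/4) = √41041/2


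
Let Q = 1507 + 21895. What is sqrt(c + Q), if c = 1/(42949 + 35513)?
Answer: 5*sqrt(640308409062)/26154 ≈ 152.98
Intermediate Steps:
Q = 23402
c = 1/78462 ≈ 1.2745e-5
sqrt(c + Q) = sqrt(1/78462 + 23402) = sqrt(1836167725/78462) = 5*sqrt(640308409062)/26154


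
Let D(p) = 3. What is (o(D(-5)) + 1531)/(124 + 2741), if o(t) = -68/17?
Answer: 509/955 ≈ 0.53298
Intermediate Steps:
o(t) = -4 (o(t) = -68*1/17 = -4)
(o(D(-5)) + 1531)/(124 + 2741) = (-4 + 1531)/(124 + 2741) = 1527/2865 = 1527*(1/2865) = 509/955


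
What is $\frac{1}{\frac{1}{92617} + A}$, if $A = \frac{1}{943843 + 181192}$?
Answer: $\frac{104197366595}{1217652} \approx 85572.0$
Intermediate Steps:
$A = \frac{1}{1125035} \approx 8.8886 \cdot 10^{-7}$
$\frac{1}{\frac{1}{92617} + A} = \frac{1}{\frac{1}{92617} + \frac{1}{1125035}} = \frac{1}{\frac{1217652}{104197366595}} = \frac{104197366595}{1217652}$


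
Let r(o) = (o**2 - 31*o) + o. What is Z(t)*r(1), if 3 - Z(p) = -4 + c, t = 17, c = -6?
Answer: -377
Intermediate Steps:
Z(p) = 13 (Z(p) = 3 - (-4 - 6) = 3 - 1*(-10) = 3 + 10 = 13)
r(o) = o**2 - 30*o
Z(t)*r(1) = 13*(1*(-30 + 1)) = 13*(1*(-29)) = 13*(-29) = -377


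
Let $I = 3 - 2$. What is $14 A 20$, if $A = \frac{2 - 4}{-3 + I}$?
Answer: $280$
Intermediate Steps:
$I = 1$
$A = 1$ ($A = \frac{2 - 4}{-3 + 1} = - \frac{2}{-2} = \left(-2\right) \left(- \frac{1}{2}\right) = 1$)
$14 A 20 = 14 \cdot 1 \cdot 20 = 14 \cdot 20 = 280$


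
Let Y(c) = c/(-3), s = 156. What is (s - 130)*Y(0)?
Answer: 0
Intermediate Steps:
Y(c) = -c/3 (Y(c) = c*(-⅓) = -c/3)
(s - 130)*Y(0) = (156 - 130)*(-⅓*0) = 26*0 = 0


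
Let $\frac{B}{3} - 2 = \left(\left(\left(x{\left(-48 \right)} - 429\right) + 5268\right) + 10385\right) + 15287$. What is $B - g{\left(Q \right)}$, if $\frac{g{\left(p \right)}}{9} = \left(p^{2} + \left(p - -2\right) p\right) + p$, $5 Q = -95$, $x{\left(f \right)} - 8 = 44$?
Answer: $85710$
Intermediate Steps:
$x{\left(f \right)} = 52$ ($x{\left(f \right)} = 8 + 44 = 52$)
$Q = -19$ ($Q = \frac{1}{5} \left(-95\right) = -19$)
$B = 91695$ ($B = 6 + 3 \left(\left(\left(\left(52 - 429\right) + 5268\right) + 10385\right) + 15287\right) = 6 + 3 \left(\left(\left(-377 + 5268\right) + 10385\right) + 15287\right) = 6 + 3 \left(\left(4891 + 10385\right) + 15287\right) = 6 + 3 \left(15276 + 15287\right) = 6 + 3 \cdot 30563 = 6 + 91689 = 91695$)
$g{\left(p \right)} = 9 p + 9 p^{2} + 9 p \left(2 + p\right)$ ($g{\left(p \right)} = 9 \left(\left(p^{2} + \left(p - -2\right) p\right) + p\right) = 9 \left(\left(p^{2} + \left(p + 2\right) p\right) + p\right) = 9 \left(\left(p^{2} + \left(2 + p\right) p\right) + p\right) = 9 \left(\left(p^{2} + p \left(2 + p\right)\right) + p\right) = 9 \left(p + p^{2} + p \left(2 + p\right)\right) = 9 p + 9 p^{2} + 9 p \left(2 + p\right)$)
$B - g{\left(Q \right)} = 91695 - 9 \left(-19\right) \left(3 + 2 \left(-19\right)\right) = 91695 - 9 \left(-19\right) \left(3 - 38\right) = 91695 - 9 \left(-19\right) \left(-35\right) = 91695 - 5985 = 85710$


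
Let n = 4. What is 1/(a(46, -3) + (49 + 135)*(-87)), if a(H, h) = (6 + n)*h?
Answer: -1/16038 ≈ -6.2352e-5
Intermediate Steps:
a(H, h) = 10*h (a(H, h) = (6 + 4)*h = 10*h)
1/(a(46, -3) + (49 + 135)*(-87)) = 1/(10*(-3) + (49 + 135)*(-87)) = 1/(-30 + 184*(-87)) = 1/(-30 - 16008) = 1/(-16038) = -1/16038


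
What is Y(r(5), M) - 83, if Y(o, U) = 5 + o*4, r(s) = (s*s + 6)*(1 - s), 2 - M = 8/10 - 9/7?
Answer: -574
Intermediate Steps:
M = 87/35 (M = 2 - (8/10 - 9/7) = 2 - (8*(⅒) - 9*⅐) = 2 - (⅘ - 9/7) = 2 - 1*(-17/35) = 2 + 17/35 = 87/35 ≈ 2.4857)
r(s) = (1 - s)*(6 + s²) (r(s) = (s² + 6)*(1 - s) = (6 + s²)*(1 - s) = (1 - s)*(6 + s²))
Y(o, U) = 5 + 4*o
Y(r(5), M) - 83 = (5 + 4*(6 + 5² - 1*5³ - 6*5)) - 83 = (5 + 4*(6 + 25 - 1*125 - 30)) - 83 = (5 + 4*(6 + 25 - 125 - 30)) - 83 = (5 + 4*(-124)) - 83 = (5 - 496) - 83 = -491 - 83 = -574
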